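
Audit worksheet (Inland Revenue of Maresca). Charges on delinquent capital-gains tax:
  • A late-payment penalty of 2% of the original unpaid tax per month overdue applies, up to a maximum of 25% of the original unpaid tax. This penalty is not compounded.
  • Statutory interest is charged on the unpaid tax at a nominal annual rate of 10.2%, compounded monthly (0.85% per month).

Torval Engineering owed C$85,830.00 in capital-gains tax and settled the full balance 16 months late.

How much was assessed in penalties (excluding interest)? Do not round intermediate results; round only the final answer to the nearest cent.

C$21,457.50

Penalty (uncapped): 16 × 2% × C$85,830.00 = C$27,465.60; cap = 25% × C$85,830.00 = C$21,457.50 → penalty = C$21,457.50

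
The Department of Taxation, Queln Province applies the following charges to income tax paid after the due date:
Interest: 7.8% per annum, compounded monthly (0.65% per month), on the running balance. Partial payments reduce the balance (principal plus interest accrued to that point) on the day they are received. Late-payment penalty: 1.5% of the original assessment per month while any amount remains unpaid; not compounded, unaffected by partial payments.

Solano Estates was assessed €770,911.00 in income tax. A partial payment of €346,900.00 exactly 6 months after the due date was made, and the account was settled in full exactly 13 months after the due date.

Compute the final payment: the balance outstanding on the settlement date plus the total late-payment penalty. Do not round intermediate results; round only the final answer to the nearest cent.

Balance at month 6: €770,911.0000 × (1 + 0.0065)^6 = €801,469.3488…
After €346,900.00 payment: €801,469.3488… − €346,900.00 = €454,569.3488…
Balance at month 13: €454,569.3488… × (1 + 0.0065)^7 = €475,659.9686…
Penalty: 13 × 1.5% × €770,911.00 = €150,327.65…
Final settlement = outstanding balance + penalty = €475,659.9686… + €150,327.65… = €625,987.61

€625,987.61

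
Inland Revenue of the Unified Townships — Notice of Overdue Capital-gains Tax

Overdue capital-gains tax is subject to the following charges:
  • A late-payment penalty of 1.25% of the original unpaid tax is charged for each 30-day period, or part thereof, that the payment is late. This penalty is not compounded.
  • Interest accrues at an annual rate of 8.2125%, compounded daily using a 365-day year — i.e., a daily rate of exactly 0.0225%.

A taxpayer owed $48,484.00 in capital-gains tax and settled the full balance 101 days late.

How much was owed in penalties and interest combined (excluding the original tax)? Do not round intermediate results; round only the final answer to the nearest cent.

Penalty periods: ⌈101/30⌉ = 4; penalty = 4 × 1.25% × $48,484.00 = $2,424.20
Interest: $48,484.00 × ((1 + 0.000225)^101 − 1) = $48,484.00 × 0.02298257… = $1,114.2867…
Penalties + interest = $2,424.2000 + $1,114.2867… = $3,538.49

$3,538.49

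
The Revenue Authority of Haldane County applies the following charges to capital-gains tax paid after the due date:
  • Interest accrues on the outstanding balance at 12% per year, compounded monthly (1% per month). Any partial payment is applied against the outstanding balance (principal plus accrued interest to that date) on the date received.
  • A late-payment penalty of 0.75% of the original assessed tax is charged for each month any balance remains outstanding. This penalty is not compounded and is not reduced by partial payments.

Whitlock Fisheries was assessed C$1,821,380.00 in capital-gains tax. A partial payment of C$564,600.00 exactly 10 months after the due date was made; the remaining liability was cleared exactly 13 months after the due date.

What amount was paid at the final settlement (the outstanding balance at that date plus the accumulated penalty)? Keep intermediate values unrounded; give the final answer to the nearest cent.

C$1,668,776.94

Balance at month 10: C$1,821,380.0000 × (1 + 0.01)^10 = C$2,011,936.6468…
After C$564,600.00 payment: C$2,011,936.6468… − C$564,600.00 = C$1,447,336.6468…
Balance at month 13: C$1,447,336.6468… × (1 + 0.01)^3 = C$1,491,192.3945…
Penalty: 13 × 0.75% × C$1,821,380.00 = C$177,584.55
Final settlement = outstanding balance + penalty = C$1,491,192.3945… + C$177,584.55 = C$1,668,776.94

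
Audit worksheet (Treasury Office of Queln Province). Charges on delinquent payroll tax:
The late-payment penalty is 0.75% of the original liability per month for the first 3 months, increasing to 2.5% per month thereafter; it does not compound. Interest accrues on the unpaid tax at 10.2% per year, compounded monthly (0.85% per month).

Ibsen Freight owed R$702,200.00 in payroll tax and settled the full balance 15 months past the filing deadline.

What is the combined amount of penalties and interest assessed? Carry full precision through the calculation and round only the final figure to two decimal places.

Penalty, months 1–3: 3 × 0.75% × R$702,200.00 = R$15,799.50
Penalty, months 4–15: 12 × 2.5% × R$702,200.00 = R$210,660.00
Interest: R$702,200.00 × ((1 + 0.0085)^15 − 1) = R$702,200.00 × 0.1353729… = R$95,058.8767…
Penalties + interest = R$226,459.5000 + R$95,058.8767… = R$321,518.38

R$321,518.38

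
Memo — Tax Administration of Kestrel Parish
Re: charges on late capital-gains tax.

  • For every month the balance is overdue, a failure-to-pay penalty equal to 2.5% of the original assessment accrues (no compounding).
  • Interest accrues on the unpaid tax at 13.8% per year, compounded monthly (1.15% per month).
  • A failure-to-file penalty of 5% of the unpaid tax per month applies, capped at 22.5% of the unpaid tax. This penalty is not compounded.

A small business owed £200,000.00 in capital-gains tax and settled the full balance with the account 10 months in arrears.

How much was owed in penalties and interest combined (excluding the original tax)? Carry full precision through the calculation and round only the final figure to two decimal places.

Failure-to-file: 10 × 5% × £200,000.00 = £100,000.00, capped at 22.5% × £200,000.00 = £45,000.00
Failure-to-pay penalty = 2.5% × £200,000.00 × 10 mo = £50,000.00
Interest: £200,000.00 × ((1 + 0.0115)^10 − 1) = £200,000.00 × 0.1211375… = £24,227.4958…
Penalties + interest = £95,000.0000 + £24,227.4958… = £119,227.50

£119,227.50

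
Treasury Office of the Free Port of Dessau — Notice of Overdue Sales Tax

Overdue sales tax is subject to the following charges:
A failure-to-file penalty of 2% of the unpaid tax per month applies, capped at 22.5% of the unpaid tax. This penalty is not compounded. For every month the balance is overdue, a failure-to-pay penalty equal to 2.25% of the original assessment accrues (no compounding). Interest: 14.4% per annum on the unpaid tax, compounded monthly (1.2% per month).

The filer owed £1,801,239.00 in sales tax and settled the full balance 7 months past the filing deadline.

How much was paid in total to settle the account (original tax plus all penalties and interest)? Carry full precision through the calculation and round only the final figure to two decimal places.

Failure-to-file: 7 × 2% × £1,801,239.00 = £252,173.46 (under the 22.5% cap)
Failure-to-pay penalty = 2.25% × £1,801,239.00 × 7 mo = £283,695.14…
Interest: £1,801,239.00 × ((1 + 0.012)^7 − 1) = £1,801,239.00 × 0.0870852… = £156,861.2784…
Total = £1,801,239.00 + £535,868.6025 + £156,861.2784… = £2,493,968.88

£2,493,968.88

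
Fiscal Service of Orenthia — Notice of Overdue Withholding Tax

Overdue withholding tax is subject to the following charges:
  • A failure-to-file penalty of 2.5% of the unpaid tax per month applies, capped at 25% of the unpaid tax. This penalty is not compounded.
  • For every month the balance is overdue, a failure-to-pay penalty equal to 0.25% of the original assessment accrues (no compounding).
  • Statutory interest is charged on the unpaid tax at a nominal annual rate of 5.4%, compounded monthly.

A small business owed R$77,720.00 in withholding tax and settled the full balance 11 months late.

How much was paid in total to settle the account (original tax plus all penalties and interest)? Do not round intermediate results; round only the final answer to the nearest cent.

R$103,222.18

Failure-to-file: 11 × 2.5% × R$77,720.00 = R$21,373.00, capped at 25% × R$77,720.00 = R$19,430.00
Failure-to-pay penalty = 0.25% × R$77,720.00 × 11 mo = R$2,137.30
Interest (5.4%/yr ÷ 12 = 0.45%/month): R$77,720.00 × ((1 + 0.0045)^11 − 1) = R$3,934.8798…
Total = R$77,720.00 + R$21,567.3000 + R$3,934.8798… = R$103,222.18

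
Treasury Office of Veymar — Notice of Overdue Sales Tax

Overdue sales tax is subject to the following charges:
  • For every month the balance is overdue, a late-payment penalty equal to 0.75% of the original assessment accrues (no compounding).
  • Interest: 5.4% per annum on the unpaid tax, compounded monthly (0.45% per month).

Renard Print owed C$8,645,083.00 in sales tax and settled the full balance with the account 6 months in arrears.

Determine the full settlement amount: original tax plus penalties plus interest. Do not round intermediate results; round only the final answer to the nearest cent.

C$9,270,170.73

Late-payment penalty = 0.75% × C$8,645,083.00 × 6 mo = C$389,028.74…
Interest: C$8,645,083.00 × ((1 + 0.0045)^6 − 1) = C$8,645,083.00 × 0.0273056… = C$236,058.9939…
Total = C$8,645,083.00 + C$389,028.7350 + C$236,058.9939… = C$9,270,170.73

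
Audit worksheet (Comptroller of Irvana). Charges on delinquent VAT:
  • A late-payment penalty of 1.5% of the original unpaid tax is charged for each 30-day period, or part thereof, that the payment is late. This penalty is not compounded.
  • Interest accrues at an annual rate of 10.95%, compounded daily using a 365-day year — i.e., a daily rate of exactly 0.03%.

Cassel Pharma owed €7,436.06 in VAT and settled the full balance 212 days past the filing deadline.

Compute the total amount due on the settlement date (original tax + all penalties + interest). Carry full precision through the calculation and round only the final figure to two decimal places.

€8,816.61

Penalty periods: ⌈212/30⌉ = 8; penalty = 8 × 1.5% × €7,436.06 = €892.33…
Interest: €7,436.06 × ((1 + 0.0003)^212 − 1) = €7,436.06 × 0.06565588… = €488.2211…
Total = €7,436.06 + €892.3272 + €488.2211… = €8,816.61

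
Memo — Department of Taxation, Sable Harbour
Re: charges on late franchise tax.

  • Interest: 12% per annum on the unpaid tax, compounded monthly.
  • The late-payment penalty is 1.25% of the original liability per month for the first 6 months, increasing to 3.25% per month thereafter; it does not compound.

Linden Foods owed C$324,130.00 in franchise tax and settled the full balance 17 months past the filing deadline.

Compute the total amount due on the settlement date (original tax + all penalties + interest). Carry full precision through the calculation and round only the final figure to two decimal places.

C$524,054.82

Penalty, months 1–6: 6 × 1.25% × C$324,130.00 = C$24,309.75
Penalty, months 7–17: 11 × 3.25% × C$324,130.00 = C$115,876.48…
Interest (12%/yr ÷ 12 = 1%/month): C$324,130.00 × ((1 + 0.01)^17 − 1) = C$59,738.5953…
Total = C$324,130.00 + C$140,186.2250 + C$59,738.5953… = C$524,054.82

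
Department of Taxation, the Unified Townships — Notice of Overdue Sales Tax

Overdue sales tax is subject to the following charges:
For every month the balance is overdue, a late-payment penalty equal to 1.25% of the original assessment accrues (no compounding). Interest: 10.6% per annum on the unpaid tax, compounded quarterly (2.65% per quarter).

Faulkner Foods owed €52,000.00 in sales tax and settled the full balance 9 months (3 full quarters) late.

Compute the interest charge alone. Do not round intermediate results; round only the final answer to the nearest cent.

€4,244.52

Interest: €52,000.00 × ((1 + 0.0265)^3 − 1) = €52,000.00 × 0.0816254… = €4,244.5187…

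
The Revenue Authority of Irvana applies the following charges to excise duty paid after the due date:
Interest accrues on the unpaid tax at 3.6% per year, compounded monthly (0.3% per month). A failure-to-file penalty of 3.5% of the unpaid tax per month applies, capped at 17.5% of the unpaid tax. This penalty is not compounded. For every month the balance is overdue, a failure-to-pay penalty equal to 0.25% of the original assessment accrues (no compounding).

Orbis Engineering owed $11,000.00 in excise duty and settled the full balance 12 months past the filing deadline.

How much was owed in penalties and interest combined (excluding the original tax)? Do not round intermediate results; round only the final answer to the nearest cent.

Failure-to-file: 12 × 3.5% × $11,000.00 = $4,620.00, capped at 17.5% × $11,000.00 = $1,925.00
Failure-to-pay penalty: 12 × 0.25% × $11,000.00 = $330.00
Interest: $11,000.00 × ((1 + 0.003)^12 − 1) = $11,000.00 × 0.0366000… = $402.5998…
Penalties + interest = $2,255.0000 + $402.5998… = $2,657.60

$2,657.60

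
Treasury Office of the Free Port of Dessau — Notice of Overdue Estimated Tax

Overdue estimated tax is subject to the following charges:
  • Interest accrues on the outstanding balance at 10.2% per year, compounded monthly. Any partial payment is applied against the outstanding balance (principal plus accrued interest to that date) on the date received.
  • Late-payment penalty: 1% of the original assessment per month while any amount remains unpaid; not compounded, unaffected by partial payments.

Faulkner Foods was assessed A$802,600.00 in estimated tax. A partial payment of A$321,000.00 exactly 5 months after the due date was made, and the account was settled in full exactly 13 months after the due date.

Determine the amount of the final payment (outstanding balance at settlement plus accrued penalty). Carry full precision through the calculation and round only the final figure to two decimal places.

Monthly rate = 10.2% ÷ 12 = 0.85%
Balance at month 5: A$802,600.0000 × (1 + 0.0085)^5 = A$837,295.3285…
After A$321,000.00 payment: A$837,295.3285… − A$321,000.00 = A$516,295.3285…
Balance at month 13: A$516,295.3285… × (1 + 0.0085)^8 = A$552,465.8221…
Penalty: 13 × 1% × A$802,600.00 = A$104,338.00
Final settlement = outstanding balance + penalty = A$552,465.8221… + A$104,338.00 = A$656,803.82

A$656,803.82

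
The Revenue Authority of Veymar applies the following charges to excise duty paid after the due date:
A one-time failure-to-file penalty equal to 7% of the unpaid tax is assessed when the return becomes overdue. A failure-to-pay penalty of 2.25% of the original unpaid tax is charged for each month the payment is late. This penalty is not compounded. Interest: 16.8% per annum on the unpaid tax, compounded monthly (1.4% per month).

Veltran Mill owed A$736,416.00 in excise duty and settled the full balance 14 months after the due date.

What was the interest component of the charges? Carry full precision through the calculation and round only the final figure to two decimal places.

Interest: A$736,416.00 × ((1 + 0.014)^14 − 1) = A$736,416.00 × 0.2148744… = A$158,236.9241…

A$158,236.92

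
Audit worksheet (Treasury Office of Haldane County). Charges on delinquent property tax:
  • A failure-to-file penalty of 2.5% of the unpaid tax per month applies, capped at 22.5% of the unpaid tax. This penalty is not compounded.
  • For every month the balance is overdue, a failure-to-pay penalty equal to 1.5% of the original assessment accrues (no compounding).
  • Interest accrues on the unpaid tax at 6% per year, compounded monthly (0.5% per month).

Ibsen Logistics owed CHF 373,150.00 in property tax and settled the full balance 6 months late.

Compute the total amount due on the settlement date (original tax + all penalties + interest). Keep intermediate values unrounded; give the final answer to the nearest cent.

Failure-to-file: 6 × 2.5% × CHF 373,150.00 = CHF 55,972.50 (under the 22.5% cap)
Failure-to-pay penalty = 1.5% × CHF 373,150.00 × 6 mo = CHF 33,583.50
Interest: CHF 373,150.00 × ((1 + 0.005)^6 − 1) = CHF 373,150.00 × 0.0303775… = CHF 11,335.3676…
Total = CHF 373,150.00 + CHF 89,556.0000 + CHF 11,335.3676… = CHF 474,041.37

CHF 474,041.37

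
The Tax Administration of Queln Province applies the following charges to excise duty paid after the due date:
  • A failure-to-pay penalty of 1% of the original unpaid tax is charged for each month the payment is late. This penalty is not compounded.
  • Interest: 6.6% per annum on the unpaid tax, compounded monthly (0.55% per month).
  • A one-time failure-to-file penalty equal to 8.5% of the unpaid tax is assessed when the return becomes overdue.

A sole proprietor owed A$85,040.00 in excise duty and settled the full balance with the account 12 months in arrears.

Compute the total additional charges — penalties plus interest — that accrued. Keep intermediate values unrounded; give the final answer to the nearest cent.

Failure-to-file penalty: 8.5% × A$85,040.00 = A$7,228.40
Failure-to-pay penalty = 1% × A$85,040.00 × 12 mo = A$10,204.80
Interest: A$85,040.00 × ((1 + 0.0055)^12 − 1) = A$85,040.00 × 0.0680336… = A$5,785.5739…
Penalties + interest = A$17,433.2000 + A$5,785.5739… = A$23,218.77

A$23,218.77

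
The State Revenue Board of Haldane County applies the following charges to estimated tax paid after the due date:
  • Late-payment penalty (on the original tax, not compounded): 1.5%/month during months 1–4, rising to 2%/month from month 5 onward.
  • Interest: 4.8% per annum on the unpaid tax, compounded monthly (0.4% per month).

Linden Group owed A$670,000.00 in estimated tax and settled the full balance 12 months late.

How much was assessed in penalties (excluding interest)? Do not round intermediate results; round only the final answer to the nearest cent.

Penalty, months 1–4: 4 × 1.5% × A$670,000.00 = A$40,200.00
Penalty, months 5–12: 8 × 2% × A$670,000.00 = A$107,200.00
Total penalty = A$40,200.00 + A$107,200.00 = A$147,400.00

A$147,400.00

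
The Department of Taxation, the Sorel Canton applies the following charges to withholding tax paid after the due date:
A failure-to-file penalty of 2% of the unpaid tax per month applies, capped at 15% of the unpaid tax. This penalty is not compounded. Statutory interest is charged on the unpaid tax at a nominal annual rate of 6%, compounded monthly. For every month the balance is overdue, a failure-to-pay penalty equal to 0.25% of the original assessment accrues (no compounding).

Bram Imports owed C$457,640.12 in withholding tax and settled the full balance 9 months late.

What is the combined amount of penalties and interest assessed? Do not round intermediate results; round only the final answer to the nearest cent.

Failure-to-file: 9 × 2% × C$457,640.12 = C$82,375.22…, capped at 15% × C$457,640.12 = C$68,646.02…
Failure-to-pay penalty = 0.25% × C$457,640.12 × 9 mo = C$10,296.90…
Interest (6%/yr ÷ 12 = 0.5%/month): C$457,640.12 × ((1 + 0.005)^9 − 1) = C$21,010.5229…
Penalties + interest = C$78,942.9207 + C$21,010.5229… = C$99,953.44

C$99,953.44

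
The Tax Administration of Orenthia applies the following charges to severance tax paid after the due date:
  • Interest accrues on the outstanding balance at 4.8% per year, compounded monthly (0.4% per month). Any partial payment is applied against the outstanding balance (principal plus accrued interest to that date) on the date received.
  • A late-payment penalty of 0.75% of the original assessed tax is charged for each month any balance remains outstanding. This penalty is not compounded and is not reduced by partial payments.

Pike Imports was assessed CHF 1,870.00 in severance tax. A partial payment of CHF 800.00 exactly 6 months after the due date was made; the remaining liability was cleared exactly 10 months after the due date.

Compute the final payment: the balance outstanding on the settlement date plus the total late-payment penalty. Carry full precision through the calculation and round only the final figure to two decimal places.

Balance at month 6: CHF 1,870.0000 × (1 + 0.004)^6 = CHF 1,915.3312…
After CHF 800.00 payment: CHF 1,915.3312… − CHF 800.00 = CHF 1,115.3312…
Balance at month 10: CHF 1,115.3312… × (1 + 0.004)^4 = CHF 1,133.2839…
Penalty: 10 × 0.75% × CHF 1,870.00 = CHF 140.25
Final settlement = outstanding balance + penalty = CHF 1,133.2839… + CHF 140.25 = CHF 1,273.53

CHF 1,273.53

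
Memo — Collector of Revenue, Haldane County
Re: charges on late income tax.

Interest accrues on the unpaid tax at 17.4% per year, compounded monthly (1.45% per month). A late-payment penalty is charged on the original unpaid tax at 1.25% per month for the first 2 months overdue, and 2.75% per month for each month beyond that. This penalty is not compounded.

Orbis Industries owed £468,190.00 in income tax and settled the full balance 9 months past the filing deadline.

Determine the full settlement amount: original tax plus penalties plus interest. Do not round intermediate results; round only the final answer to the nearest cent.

£634,786.39

Penalty, months 1–2: 2 × 1.25% × £468,190.00 = £11,704.75
Penalty, months 3–9: 7 × 2.75% × £468,190.00 = £90,126.58…
Interest: £468,190.00 × ((1 + 0.0145)^9 − 1) = £468,190.00 × 0.1383307… = £64,765.0672…
Total = £468,190.00 + £101,831.3250 + £64,765.0672… = £634,786.39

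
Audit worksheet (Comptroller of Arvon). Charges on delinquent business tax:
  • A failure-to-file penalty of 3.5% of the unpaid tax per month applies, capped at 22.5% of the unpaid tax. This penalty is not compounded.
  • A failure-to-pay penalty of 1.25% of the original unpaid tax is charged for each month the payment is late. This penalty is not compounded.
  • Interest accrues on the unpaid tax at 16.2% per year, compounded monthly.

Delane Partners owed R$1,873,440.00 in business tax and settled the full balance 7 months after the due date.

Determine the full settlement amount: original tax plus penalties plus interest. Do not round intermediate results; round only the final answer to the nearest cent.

R$2,643,263.73

Failure-to-file: 7 × 3.5% × R$1,873,440.00 = R$458,992.80, capped at 22.5% × R$1,873,440.00 = R$421,524.00
Failure-to-pay penalty: 7 × 1.25% × R$1,873,440.00 = R$163,926.00
Interest (16.2%/yr ÷ 12 = 1.35%/month): R$1,873,440.00 × ((1 + 0.0135)^7 − 1) = R$184,373.7267…
Total = R$1,873,440.00 + R$585,450.0000 + R$184,373.7267… = R$2,643,263.73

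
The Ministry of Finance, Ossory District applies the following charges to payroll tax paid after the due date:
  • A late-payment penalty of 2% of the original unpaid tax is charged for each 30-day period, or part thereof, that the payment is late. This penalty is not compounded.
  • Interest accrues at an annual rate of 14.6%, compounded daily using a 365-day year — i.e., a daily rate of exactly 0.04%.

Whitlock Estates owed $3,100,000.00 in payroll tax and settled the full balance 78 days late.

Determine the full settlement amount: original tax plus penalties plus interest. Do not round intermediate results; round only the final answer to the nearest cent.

$3,384,224.70

Penalty periods: ⌈78/30⌉ = 3; penalty = 3 × 2% × $3,100,000.00 = $186,000.00
Interest: $3,100,000.00 × ((1 + 0.0004)^78 − 1) = $3,100,000.00 × 0.03168539… = $98,224.6954…
Total = $3,100,000.00 + $186,000.0000 + $98,224.6954… = $3,384,224.70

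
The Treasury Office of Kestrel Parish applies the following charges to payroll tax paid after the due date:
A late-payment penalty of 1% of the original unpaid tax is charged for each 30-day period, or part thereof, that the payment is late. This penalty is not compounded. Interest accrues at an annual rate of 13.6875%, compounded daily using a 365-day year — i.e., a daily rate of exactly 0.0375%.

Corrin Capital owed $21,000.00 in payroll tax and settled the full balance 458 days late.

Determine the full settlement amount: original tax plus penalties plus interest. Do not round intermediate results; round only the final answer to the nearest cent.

Penalty periods: ⌈458/30⌉ = 16; penalty = 16 × 1% × $21,000.00 = $3,360.00
Interest: $21,000.00 × ((1 + 0.000375)^458 − 1) = $21,000.00 × 0.18734272… = $3,934.1972…
Total = $21,000.00 + $3,360.0000 + $3,934.1972… = $28,294.20

$28,294.20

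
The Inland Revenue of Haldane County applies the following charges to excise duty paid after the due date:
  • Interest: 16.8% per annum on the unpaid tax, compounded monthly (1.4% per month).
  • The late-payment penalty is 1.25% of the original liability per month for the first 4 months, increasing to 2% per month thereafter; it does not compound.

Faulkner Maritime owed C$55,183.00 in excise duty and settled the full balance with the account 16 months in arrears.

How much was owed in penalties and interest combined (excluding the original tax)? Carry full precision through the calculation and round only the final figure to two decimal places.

Penalty, months 1–4: 4 × 1.25% × C$55,183.00 = C$2,759.15
Penalty, months 5–16: 12 × 2% × C$55,183.00 = C$13,243.92
Interest: C$55,183.00 × ((1 + 0.014)^16 − 1) = C$55,183.00 × 0.2491290… = C$13,747.6838…
Penalties + interest = C$16,003.0700 + C$13,747.6838… = C$29,750.75

C$29,750.75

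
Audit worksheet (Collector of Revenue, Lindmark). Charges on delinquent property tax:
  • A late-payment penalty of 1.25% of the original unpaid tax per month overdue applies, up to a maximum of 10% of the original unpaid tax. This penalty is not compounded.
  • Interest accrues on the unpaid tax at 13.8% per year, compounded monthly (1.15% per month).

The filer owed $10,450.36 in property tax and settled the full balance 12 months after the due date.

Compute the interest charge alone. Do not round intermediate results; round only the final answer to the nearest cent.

$1,536.95

Interest: $10,450.36 × ((1 + 0.0115)^12 − 1) = $10,450.36 × 0.1470719… = $1,536.9544…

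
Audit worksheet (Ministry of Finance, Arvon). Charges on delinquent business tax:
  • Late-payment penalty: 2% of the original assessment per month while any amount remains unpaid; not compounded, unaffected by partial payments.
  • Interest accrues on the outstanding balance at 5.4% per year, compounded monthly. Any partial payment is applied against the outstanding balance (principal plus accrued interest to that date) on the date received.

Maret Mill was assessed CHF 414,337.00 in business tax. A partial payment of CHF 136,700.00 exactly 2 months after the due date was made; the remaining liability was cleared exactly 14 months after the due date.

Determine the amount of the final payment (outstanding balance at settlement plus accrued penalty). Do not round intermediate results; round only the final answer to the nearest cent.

CHF 412,964.76

Monthly rate = 5.4% ÷ 12 = 0.45%
Balance at month 2: CHF 414,337.0000 × (1 + 0.0045)^2 = CHF 418,074.4233…
After CHF 136,700.00 payment: CHF 418,074.4233… − CHF 136,700.00 = CHF 281,374.4233…
Balance at month 14: CHF 281,374.4233… × (1 + 0.0045)^12 = CHF 296,950.3975…
Penalty: 14 × 2% × CHF 414,337.00 = CHF 116,014.36
Final settlement = outstanding balance + penalty = CHF 296,950.3975… + CHF 116,014.36 = CHF 412,964.76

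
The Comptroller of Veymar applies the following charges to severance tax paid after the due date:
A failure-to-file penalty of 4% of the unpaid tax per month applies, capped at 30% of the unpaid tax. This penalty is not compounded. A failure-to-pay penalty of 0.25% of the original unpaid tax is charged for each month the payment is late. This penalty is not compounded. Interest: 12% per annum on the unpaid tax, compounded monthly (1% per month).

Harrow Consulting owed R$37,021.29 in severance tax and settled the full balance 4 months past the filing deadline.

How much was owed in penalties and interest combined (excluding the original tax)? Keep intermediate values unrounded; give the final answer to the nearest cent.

R$7,796.83

Failure-to-file: 4 × 4% × R$37,021.29 = R$5,923.41… (under the 30% cap)
Failure-to-pay penalty: 4 × 0.25% × R$37,021.29 = R$370.21…
Interest: R$37,021.29 × ((1 + 0.01)^4 − 1) = R$37,021.29 × 0.0406040… = R$1,503.2128…
Penalties + interest = R$6,293.6193 + R$1,503.2128… = R$7,796.83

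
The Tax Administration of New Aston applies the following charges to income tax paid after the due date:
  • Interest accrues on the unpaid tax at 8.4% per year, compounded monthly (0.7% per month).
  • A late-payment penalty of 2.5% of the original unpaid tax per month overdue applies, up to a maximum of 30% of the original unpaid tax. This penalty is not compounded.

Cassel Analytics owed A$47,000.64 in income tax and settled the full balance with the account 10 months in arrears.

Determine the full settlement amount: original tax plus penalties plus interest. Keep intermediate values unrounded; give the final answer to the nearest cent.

Penalty: 10 × 2.5% × A$47,000.64 = A$11,750.16 (below the 30% cap of A$14,100.19…)
Interest: A$47,000.64 × ((1 + 0.007)^10 − 1) = A$47,000.64 × 0.0722467… = A$3,395.6397…
Total = A$47,000.64 + A$11,750.1600 + A$3,395.6397… = A$62,146.44

A$62,146.44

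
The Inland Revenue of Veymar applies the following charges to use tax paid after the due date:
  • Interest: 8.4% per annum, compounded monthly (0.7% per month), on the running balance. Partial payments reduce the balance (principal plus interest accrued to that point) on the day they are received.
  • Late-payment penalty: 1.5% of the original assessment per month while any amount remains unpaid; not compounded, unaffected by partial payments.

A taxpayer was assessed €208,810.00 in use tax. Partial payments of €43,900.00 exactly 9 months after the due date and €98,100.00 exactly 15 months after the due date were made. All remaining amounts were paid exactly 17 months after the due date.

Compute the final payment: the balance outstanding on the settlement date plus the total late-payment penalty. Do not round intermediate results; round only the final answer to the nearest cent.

€142,448.68

Balance at month 9: €208,810.0000 × (1 + 0.007)^9 = €222,339.4507…
After €43,900.00 payment: €222,339.4507… − €43,900.00 = €178,439.4507…
Balance at month 15: €178,439.4507… × (1 + 0.007)^6 = €186,066.2912…
After €98,100.00 payment: €186,066.2912… − €98,100.00 = €87,966.2912…
Balance at month 17: €87,966.2912… × (1 + 0.007)^2 = €89,202.1296…
Penalty: 17 × 1.5% × €208,810.00 = €53,246.55
Final settlement = outstanding balance + penalty = €89,202.1296… + €53,246.55 = €142,448.68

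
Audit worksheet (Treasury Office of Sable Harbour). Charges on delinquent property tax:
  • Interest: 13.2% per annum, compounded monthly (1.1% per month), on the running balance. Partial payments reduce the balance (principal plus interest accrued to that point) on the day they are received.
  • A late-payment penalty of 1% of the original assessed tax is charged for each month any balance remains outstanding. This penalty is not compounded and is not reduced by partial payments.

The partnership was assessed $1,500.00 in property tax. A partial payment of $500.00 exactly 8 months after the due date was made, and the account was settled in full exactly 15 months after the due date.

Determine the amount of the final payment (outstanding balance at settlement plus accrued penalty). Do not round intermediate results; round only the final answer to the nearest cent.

$1,452.70

Balance at month 8: $1,500.0000 × (1 + 0.011)^8 = $1,637.1954…
After $500.00 payment: $1,637.1954… − $500.00 = $1,137.1954…
Balance at month 15: $1,137.1954… × (1 + 0.011)^7 = $1,227.7026…
Penalty: 15 × 1% × $1,500.00 = $225.00
Final settlement = outstanding balance + penalty = $1,227.7026… + $225.00 = $1,452.70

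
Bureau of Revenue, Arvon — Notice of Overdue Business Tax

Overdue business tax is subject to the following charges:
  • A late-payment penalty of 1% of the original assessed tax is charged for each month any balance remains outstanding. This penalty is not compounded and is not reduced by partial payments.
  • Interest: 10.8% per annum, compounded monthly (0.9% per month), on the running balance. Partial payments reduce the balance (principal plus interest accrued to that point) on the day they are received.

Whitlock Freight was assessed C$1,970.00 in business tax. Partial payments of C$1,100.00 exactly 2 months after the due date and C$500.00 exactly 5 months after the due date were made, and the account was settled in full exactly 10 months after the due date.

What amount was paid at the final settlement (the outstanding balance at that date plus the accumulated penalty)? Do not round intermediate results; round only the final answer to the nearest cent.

C$647.01

Balance at month 2: C$1,970.0000 × (1 + 0.009)^2 = C$2,005.6196…
After C$1,100.00 payment: C$2,005.6196… − C$1,100.00 = C$905.6196…
Balance at month 5: C$905.6196… × (1 + 0.009)^3 = C$930.2920…
After C$500.00 payment: C$930.2920… − C$500.00 = C$430.2920…
Balance at month 10: C$430.2920… × (1 + 0.009)^5 = C$450.0069…
Penalty: 10 × 1% × C$1,970.00 = C$197.00
Final settlement = outstanding balance + penalty = C$450.0069… + C$197.00 = C$647.01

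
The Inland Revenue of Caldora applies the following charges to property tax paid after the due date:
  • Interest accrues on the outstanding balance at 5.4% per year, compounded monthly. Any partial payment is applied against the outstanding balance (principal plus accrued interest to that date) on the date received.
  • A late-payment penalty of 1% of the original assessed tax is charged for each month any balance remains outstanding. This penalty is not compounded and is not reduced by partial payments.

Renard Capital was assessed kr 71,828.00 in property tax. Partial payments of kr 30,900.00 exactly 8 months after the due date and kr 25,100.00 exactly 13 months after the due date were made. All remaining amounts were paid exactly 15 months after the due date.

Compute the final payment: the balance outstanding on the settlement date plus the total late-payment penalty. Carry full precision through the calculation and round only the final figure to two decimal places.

kr 30,393.34

Monthly rate = 5.4% ÷ 12 = 0.45%
Balance at month 8: kr 71,828.0000 × (1 + 0.0045)^8 = kr 74,454.9031…
After kr 30,900.00 payment: kr 74,454.9031… − kr 30,900.00 = kr 43,554.9031…
Balance at month 13: kr 43,554.9031… × (1 + 0.0045)^5 = kr 44,543.7480…
After kr 25,100.00 payment: kr 44,543.7480… − kr 25,100.00 = kr 19,443.7480…
Balance at month 15: kr 19,443.7480… × (1 + 0.0045)^2 = kr 19,619.1355…
Penalty: 15 × 1% × kr 71,828.00 = kr 10,774.20
Final settlement = outstanding balance + penalty = kr 19,619.1355… + kr 10,774.20 = kr 30,393.34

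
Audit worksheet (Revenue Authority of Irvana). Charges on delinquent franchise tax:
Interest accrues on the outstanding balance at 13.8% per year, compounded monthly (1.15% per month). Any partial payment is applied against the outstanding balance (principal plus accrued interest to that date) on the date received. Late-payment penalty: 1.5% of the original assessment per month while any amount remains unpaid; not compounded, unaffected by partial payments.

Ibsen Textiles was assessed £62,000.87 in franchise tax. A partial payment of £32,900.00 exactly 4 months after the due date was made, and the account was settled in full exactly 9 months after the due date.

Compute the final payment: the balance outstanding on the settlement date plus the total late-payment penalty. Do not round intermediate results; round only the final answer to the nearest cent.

£42,255.56

Balance at month 4: £62,000.8700 × (1 + 0.0115)^4 = £64,902.4860…
After £32,900.00 payment: £64,902.4860… − £32,900.00 = £32,002.4860…
Balance at month 9: £32,002.4860… × (1 + 0.0115)^5 = £33,885.4417…
Penalty: 9 × 1.5% × £62,000.87 = £8,370.12…
Final settlement = outstanding balance + penalty = £33,885.4417… + £8,370.12… = £42,255.56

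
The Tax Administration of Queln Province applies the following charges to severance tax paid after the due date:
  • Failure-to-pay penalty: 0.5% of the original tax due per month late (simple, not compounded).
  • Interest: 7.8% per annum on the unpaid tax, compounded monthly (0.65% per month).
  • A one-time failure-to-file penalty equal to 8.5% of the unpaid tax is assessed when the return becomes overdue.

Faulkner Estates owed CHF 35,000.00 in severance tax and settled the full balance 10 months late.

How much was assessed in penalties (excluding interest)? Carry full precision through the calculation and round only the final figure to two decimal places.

CHF 4,725.00

Failure-to-file penalty: 8.5% × CHF 35,000.00 = CHF 2,975.00
Failure-to-pay penalty: 10 × 0.5% × CHF 35,000.00 = CHF 1,750.00
Total penalty = CHF 2,975.00 + CHF 1,750.00 = CHF 4,725.00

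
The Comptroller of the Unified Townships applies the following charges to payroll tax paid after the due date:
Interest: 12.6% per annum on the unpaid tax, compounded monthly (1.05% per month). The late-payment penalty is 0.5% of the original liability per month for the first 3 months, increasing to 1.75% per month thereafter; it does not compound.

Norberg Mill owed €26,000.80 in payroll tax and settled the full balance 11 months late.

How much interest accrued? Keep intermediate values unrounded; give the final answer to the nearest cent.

€3,165.83

Interest: €26,000.80 × ((1 + 0.0105)^11 − 1) = €26,000.80 × 0.1217588… = €3,165.8270…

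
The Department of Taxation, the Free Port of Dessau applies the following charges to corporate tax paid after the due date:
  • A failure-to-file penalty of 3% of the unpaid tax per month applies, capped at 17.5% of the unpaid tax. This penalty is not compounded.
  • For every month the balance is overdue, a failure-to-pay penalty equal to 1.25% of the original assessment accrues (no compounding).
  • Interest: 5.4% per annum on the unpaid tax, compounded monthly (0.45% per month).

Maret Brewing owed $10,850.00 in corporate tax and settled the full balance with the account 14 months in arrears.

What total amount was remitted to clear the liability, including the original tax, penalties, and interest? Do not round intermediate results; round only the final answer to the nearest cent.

$15,351.41

Failure-to-file: 14 × 3% × $10,850.00 = $4,557.00, capped at 17.5% × $10,850.00 = $1,898.75
Failure-to-pay penalty: 14 × 1.25% × $10,850.00 = $1,898.75
Interest: $10,850.00 × ((1 + 0.0045)^14 − 1) = $10,850.00 × 0.0648763… = $703.9082…
Total = $10,850.00 + $3,797.5000 + $703.9082… = $15,351.41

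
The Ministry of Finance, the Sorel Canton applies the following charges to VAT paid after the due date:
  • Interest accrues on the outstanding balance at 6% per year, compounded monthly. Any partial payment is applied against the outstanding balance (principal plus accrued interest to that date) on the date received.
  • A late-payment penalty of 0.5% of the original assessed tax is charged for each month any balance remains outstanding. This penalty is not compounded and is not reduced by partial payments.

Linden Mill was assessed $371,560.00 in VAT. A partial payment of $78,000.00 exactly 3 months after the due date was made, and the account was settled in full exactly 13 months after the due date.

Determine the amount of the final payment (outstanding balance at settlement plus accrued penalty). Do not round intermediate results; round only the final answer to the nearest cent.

Monthly rate = 6% ÷ 12 = 0.5%
Balance at month 3: $371,560.0000 × (1 + 0.005)^3 = $377,161.3134…
After $78,000.00 payment: $377,161.3134… − $78,000.00 = $299,161.3134…
Balance at month 13: $299,161.3134… × (1 + 0.005)^10 = $314,460.4625…
Penalty: 13 × 0.5% × $371,560.00 = $24,151.40
Final settlement = outstanding balance + penalty = $314,460.4625… + $24,151.40 = $338,611.86

$338,611.86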